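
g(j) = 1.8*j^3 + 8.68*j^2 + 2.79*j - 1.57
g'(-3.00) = -0.69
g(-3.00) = 19.58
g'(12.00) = 988.71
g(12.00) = 4392.23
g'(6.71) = 362.41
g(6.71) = 951.76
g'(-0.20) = -0.47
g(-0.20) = -1.80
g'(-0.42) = -3.55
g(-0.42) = -1.34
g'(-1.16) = -10.08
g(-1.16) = 4.06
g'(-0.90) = -8.46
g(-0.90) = 1.64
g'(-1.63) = -11.16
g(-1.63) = 9.15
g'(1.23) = 32.31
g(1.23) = 18.34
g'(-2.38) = -7.94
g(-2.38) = 16.69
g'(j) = 5.4*j^2 + 17.36*j + 2.79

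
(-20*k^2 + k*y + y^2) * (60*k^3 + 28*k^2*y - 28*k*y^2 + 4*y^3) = -1200*k^5 - 500*k^4*y + 648*k^3*y^2 - 80*k^2*y^3 - 24*k*y^4 + 4*y^5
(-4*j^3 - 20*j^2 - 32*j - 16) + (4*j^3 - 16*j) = -20*j^2 - 48*j - 16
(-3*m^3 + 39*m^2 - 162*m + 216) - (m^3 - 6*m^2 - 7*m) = -4*m^3 + 45*m^2 - 155*m + 216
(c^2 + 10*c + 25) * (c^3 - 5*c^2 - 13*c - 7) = c^5 + 5*c^4 - 38*c^3 - 262*c^2 - 395*c - 175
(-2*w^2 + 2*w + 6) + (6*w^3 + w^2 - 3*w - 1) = 6*w^3 - w^2 - w + 5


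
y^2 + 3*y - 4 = (y - 1)*(y + 4)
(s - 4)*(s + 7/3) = s^2 - 5*s/3 - 28/3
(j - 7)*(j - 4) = j^2 - 11*j + 28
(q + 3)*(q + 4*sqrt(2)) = q^2 + 3*q + 4*sqrt(2)*q + 12*sqrt(2)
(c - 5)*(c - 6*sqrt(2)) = c^2 - 6*sqrt(2)*c - 5*c + 30*sqrt(2)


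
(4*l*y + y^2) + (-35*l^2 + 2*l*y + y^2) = -35*l^2 + 6*l*y + 2*y^2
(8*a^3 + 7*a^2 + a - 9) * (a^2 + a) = 8*a^5 + 15*a^4 + 8*a^3 - 8*a^2 - 9*a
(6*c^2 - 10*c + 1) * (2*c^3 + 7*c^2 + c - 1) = 12*c^5 + 22*c^4 - 62*c^3 - 9*c^2 + 11*c - 1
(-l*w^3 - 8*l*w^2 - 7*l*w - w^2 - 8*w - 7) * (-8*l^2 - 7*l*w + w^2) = 8*l^3*w^3 + 64*l^3*w^2 + 56*l^3*w + 7*l^2*w^4 + 56*l^2*w^3 + 57*l^2*w^2 + 64*l^2*w + 56*l^2 - l*w^5 - 8*l*w^4 + 56*l*w^2 + 49*l*w - w^4 - 8*w^3 - 7*w^2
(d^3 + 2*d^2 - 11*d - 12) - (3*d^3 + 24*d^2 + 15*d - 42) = -2*d^3 - 22*d^2 - 26*d + 30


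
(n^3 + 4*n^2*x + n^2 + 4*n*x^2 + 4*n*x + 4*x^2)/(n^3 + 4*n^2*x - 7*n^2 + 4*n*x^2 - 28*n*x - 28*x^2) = (n + 1)/(n - 7)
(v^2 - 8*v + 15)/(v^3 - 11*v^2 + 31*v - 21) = (v - 5)/(v^2 - 8*v + 7)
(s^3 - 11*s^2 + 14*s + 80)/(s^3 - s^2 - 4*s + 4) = (s^2 - 13*s + 40)/(s^2 - 3*s + 2)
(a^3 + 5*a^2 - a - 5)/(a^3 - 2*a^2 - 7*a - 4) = (a^2 + 4*a - 5)/(a^2 - 3*a - 4)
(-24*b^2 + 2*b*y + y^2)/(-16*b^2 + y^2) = (6*b + y)/(4*b + y)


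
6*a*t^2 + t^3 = t^2*(6*a + t)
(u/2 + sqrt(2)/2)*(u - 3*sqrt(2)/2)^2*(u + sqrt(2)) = u^4/2 - sqrt(2)*u^3/2 - 11*u^2/4 + 3*sqrt(2)*u/2 + 9/2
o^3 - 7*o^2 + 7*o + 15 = (o - 5)*(o - 3)*(o + 1)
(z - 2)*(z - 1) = z^2 - 3*z + 2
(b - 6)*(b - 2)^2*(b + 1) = b^4 - 9*b^3 + 18*b^2 + 4*b - 24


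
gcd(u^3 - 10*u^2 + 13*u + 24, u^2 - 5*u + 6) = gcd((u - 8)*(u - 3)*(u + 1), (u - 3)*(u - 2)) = u - 3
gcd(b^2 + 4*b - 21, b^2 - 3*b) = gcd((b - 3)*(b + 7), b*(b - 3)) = b - 3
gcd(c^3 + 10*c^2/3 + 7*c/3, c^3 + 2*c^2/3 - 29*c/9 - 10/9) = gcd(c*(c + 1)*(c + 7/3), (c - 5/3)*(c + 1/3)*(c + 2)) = 1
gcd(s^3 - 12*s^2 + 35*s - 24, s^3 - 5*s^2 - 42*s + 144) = s^2 - 11*s + 24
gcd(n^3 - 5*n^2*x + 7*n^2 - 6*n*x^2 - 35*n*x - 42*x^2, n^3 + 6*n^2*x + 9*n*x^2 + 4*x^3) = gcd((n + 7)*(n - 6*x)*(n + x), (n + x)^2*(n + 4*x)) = n + x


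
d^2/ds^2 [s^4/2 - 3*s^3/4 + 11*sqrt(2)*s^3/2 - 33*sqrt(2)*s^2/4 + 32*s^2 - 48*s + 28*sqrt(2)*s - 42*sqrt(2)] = 6*s^2 - 9*s/2 + 33*sqrt(2)*s - 33*sqrt(2)/2 + 64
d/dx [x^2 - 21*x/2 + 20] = 2*x - 21/2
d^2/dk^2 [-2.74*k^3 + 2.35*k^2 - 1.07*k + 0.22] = 4.7 - 16.44*k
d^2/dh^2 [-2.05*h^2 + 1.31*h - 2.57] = -4.10000000000000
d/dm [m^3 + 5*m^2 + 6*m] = 3*m^2 + 10*m + 6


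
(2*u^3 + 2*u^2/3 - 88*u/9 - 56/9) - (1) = 2*u^3 + 2*u^2/3 - 88*u/9 - 65/9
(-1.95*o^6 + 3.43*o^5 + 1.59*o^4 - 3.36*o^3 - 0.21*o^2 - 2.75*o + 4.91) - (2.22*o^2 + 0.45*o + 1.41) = -1.95*o^6 + 3.43*o^5 + 1.59*o^4 - 3.36*o^3 - 2.43*o^2 - 3.2*o + 3.5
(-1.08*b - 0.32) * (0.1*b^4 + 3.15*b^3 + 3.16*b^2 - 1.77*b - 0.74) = -0.108*b^5 - 3.434*b^4 - 4.4208*b^3 + 0.9004*b^2 + 1.3656*b + 0.2368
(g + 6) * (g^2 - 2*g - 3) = g^3 + 4*g^2 - 15*g - 18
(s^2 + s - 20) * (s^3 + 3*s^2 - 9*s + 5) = s^5 + 4*s^4 - 26*s^3 - 64*s^2 + 185*s - 100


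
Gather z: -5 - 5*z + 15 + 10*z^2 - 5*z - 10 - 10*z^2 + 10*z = 0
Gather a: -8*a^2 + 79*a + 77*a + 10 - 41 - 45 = -8*a^2 + 156*a - 76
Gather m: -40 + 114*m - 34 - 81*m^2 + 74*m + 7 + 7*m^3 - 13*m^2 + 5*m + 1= 7*m^3 - 94*m^2 + 193*m - 66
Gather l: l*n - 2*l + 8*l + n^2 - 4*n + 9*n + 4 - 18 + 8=l*(n + 6) + n^2 + 5*n - 6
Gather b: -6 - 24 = -30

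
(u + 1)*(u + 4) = u^2 + 5*u + 4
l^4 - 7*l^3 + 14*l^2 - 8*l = l*(l - 4)*(l - 2)*(l - 1)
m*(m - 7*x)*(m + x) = m^3 - 6*m^2*x - 7*m*x^2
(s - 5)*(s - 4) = s^2 - 9*s + 20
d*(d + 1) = d^2 + d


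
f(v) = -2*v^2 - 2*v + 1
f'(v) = -4*v - 2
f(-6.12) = -61.67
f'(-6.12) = 22.48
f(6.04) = -84.04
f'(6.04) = -26.16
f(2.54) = -16.98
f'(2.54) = -12.16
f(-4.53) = -30.98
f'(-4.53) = 16.12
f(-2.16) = -4.01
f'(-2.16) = 6.64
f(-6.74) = -76.38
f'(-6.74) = 24.96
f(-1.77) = -1.73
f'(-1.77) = 5.08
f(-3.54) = -16.98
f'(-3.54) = 12.16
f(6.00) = -83.00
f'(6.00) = -26.00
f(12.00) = -311.00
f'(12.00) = -50.00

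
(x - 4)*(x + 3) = x^2 - x - 12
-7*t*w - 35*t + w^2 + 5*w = (-7*t + w)*(w + 5)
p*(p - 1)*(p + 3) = p^3 + 2*p^2 - 3*p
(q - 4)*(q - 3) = q^2 - 7*q + 12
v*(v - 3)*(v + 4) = v^3 + v^2 - 12*v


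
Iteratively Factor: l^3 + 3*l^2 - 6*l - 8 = (l - 2)*(l^2 + 5*l + 4) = (l - 2)*(l + 1)*(l + 4)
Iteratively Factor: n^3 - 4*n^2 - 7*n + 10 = (n - 5)*(n^2 + n - 2) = (n - 5)*(n - 1)*(n + 2)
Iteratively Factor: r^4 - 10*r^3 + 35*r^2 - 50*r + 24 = (r - 2)*(r^3 - 8*r^2 + 19*r - 12) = (r - 4)*(r - 2)*(r^2 - 4*r + 3) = (r - 4)*(r - 2)*(r - 1)*(r - 3)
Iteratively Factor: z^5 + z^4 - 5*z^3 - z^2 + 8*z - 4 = (z + 2)*(z^4 - z^3 - 3*z^2 + 5*z - 2) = (z + 2)^2*(z^3 - 3*z^2 + 3*z - 1) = (z - 1)*(z + 2)^2*(z^2 - 2*z + 1) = (z - 1)^2*(z + 2)^2*(z - 1)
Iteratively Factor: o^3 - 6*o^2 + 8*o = (o - 4)*(o^2 - 2*o) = o*(o - 4)*(o - 2)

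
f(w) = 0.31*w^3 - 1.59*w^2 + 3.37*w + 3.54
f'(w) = 0.93*w^2 - 3.18*w + 3.37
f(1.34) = 5.95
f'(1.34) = 0.78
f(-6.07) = -144.83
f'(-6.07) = 56.94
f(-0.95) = -1.36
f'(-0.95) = 7.23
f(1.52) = 6.08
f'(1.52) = 0.69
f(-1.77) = -9.13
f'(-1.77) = 11.91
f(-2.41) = -18.16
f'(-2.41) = 16.44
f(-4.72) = -80.39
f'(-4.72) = 39.10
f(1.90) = 6.33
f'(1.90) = 0.69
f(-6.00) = -140.88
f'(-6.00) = 55.93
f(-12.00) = -801.54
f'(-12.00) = 175.45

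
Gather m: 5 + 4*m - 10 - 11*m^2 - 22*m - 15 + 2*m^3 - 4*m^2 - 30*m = 2*m^3 - 15*m^2 - 48*m - 20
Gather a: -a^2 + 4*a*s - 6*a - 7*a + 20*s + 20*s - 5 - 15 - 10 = -a^2 + a*(4*s - 13) + 40*s - 30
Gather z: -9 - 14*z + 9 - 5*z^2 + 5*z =-5*z^2 - 9*z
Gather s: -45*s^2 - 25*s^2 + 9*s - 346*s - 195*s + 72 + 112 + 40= -70*s^2 - 532*s + 224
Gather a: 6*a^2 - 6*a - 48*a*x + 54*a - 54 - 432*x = 6*a^2 + a*(48 - 48*x) - 432*x - 54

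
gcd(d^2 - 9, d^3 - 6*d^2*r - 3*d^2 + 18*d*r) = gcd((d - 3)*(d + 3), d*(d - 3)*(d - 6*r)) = d - 3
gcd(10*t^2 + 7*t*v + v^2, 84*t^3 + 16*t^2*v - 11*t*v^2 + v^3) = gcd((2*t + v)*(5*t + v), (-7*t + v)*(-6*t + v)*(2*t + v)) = 2*t + v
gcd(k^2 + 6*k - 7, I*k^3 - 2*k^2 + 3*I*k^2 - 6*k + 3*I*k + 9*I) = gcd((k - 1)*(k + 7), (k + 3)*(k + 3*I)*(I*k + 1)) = 1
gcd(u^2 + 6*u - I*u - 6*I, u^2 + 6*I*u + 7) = u - I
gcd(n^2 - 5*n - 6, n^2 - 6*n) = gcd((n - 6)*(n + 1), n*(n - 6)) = n - 6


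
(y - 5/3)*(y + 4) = y^2 + 7*y/3 - 20/3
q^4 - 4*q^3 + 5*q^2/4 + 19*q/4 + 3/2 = (q - 3)*(q - 2)*(q + 1/2)^2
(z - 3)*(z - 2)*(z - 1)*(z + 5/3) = z^4 - 13*z^3/3 + z^2 + 37*z/3 - 10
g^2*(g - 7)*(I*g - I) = I*g^4 - 8*I*g^3 + 7*I*g^2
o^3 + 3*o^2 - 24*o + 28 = (o - 2)^2*(o + 7)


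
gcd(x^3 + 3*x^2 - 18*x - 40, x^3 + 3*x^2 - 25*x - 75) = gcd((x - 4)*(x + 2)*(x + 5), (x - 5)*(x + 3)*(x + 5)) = x + 5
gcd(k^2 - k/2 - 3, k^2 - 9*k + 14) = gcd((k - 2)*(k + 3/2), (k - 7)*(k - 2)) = k - 2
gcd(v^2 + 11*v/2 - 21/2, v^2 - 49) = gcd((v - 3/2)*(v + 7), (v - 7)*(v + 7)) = v + 7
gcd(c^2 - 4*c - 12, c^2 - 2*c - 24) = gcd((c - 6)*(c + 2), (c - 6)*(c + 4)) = c - 6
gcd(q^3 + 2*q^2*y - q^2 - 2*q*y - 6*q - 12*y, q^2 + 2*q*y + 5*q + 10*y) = q + 2*y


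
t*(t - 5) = t^2 - 5*t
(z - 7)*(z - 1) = z^2 - 8*z + 7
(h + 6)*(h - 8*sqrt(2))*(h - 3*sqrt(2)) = h^3 - 11*sqrt(2)*h^2 + 6*h^2 - 66*sqrt(2)*h + 48*h + 288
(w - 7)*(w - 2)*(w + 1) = w^3 - 8*w^2 + 5*w + 14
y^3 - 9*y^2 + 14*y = y*(y - 7)*(y - 2)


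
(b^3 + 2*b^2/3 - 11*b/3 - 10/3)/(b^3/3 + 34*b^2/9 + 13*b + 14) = 3*(3*b^3 + 2*b^2 - 11*b - 10)/(3*b^3 + 34*b^2 + 117*b + 126)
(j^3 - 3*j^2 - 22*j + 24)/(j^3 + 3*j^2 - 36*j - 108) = (j^2 + 3*j - 4)/(j^2 + 9*j + 18)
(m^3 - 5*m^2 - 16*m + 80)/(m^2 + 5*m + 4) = (m^2 - 9*m + 20)/(m + 1)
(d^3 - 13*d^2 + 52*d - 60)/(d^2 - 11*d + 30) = d - 2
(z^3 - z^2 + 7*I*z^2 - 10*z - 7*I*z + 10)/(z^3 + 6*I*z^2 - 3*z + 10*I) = (z - 1)/(z - I)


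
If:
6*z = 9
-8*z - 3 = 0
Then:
No Solution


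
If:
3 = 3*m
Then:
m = 1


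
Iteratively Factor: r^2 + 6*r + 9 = (r + 3)*(r + 3)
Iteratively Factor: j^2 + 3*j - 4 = (j - 1)*(j + 4)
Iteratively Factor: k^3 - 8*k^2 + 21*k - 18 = (k - 3)*(k^2 - 5*k + 6) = (k - 3)^2*(k - 2)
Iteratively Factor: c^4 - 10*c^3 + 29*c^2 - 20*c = (c - 1)*(c^3 - 9*c^2 + 20*c) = (c - 5)*(c - 1)*(c^2 - 4*c) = c*(c - 5)*(c - 1)*(c - 4)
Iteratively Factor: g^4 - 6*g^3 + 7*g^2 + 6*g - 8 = (g - 4)*(g^3 - 2*g^2 - g + 2) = (g - 4)*(g + 1)*(g^2 - 3*g + 2) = (g - 4)*(g - 1)*(g + 1)*(g - 2)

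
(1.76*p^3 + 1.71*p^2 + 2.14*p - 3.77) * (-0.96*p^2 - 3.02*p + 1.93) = -1.6896*p^5 - 6.9568*p^4 - 3.8218*p^3 + 0.456699999999999*p^2 + 15.5156*p - 7.2761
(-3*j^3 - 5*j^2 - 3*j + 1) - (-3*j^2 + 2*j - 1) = -3*j^3 - 2*j^2 - 5*j + 2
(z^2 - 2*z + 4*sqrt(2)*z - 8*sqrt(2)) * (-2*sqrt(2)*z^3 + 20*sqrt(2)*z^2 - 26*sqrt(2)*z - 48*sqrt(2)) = -2*sqrt(2)*z^5 - 16*z^4 + 24*sqrt(2)*z^4 - 66*sqrt(2)*z^3 + 192*z^3 - 528*z^2 + 4*sqrt(2)*z^2 + 32*z + 96*sqrt(2)*z + 768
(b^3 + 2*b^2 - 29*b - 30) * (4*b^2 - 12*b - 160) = 4*b^5 - 4*b^4 - 300*b^3 - 92*b^2 + 5000*b + 4800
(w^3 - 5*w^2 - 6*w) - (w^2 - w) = w^3 - 6*w^2 - 5*w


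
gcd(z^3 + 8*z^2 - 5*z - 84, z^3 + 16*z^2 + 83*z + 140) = z^2 + 11*z + 28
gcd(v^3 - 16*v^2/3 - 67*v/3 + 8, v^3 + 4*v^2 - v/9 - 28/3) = v + 3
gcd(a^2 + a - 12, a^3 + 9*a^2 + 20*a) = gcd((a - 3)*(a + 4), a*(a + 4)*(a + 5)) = a + 4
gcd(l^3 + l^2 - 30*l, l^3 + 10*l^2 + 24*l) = l^2 + 6*l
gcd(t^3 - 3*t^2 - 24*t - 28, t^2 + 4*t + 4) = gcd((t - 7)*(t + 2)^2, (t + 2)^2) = t^2 + 4*t + 4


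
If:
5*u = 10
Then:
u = 2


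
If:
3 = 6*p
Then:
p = 1/2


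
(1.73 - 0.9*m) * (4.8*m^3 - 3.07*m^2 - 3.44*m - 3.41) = -4.32*m^4 + 11.067*m^3 - 2.2151*m^2 - 2.8822*m - 5.8993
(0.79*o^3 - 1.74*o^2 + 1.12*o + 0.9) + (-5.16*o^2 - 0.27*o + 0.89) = 0.79*o^3 - 6.9*o^2 + 0.85*o + 1.79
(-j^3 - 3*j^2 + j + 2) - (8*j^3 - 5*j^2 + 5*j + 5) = -9*j^3 + 2*j^2 - 4*j - 3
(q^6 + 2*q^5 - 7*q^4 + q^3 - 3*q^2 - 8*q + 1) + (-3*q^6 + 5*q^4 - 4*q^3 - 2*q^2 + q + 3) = -2*q^6 + 2*q^5 - 2*q^4 - 3*q^3 - 5*q^2 - 7*q + 4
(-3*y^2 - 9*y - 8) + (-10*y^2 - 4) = -13*y^2 - 9*y - 12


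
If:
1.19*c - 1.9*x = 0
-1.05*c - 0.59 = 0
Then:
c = -0.56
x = -0.35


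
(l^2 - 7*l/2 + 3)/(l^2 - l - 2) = (l - 3/2)/(l + 1)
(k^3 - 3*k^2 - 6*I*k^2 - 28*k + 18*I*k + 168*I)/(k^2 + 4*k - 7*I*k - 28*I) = (k^2 - k*(7 + 6*I) + 42*I)/(k - 7*I)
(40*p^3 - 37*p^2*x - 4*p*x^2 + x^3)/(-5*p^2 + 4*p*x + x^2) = -8*p + x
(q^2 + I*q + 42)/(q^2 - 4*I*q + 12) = (q + 7*I)/(q + 2*I)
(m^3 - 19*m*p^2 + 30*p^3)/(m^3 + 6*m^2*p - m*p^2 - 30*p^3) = (m - 3*p)/(m + 3*p)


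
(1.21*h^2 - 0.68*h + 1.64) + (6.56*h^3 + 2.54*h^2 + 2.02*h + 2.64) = 6.56*h^3 + 3.75*h^2 + 1.34*h + 4.28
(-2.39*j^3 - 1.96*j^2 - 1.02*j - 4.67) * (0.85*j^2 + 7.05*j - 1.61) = -2.0315*j^5 - 18.5155*j^4 - 10.8371*j^3 - 8.0049*j^2 - 31.2813*j + 7.5187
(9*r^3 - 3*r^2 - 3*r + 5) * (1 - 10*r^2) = -90*r^5 + 30*r^4 + 39*r^3 - 53*r^2 - 3*r + 5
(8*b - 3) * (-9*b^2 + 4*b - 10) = -72*b^3 + 59*b^2 - 92*b + 30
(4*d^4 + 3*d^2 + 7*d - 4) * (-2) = -8*d^4 - 6*d^2 - 14*d + 8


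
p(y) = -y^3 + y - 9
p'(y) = 1 - 3*y^2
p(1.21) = -9.56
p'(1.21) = -3.39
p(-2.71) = 8.19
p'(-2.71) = -21.03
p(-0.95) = -9.09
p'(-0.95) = -1.71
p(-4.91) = 104.46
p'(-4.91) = -71.32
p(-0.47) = -9.37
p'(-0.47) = 0.34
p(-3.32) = 24.27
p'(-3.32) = -32.07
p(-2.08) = -2.08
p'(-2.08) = -11.98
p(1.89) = -13.86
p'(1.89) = -9.72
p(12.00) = -1725.00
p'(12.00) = -431.00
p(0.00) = -9.00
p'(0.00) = 1.00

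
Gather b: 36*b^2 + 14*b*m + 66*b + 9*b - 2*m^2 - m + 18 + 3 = 36*b^2 + b*(14*m + 75) - 2*m^2 - m + 21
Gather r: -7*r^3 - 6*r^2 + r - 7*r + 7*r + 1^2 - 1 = -7*r^3 - 6*r^2 + r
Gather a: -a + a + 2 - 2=0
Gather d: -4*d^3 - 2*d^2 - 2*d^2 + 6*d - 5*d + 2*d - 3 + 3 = -4*d^3 - 4*d^2 + 3*d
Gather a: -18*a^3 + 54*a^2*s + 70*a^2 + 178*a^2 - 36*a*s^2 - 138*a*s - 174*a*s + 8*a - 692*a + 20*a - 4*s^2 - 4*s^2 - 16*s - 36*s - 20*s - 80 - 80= -18*a^3 + a^2*(54*s + 248) + a*(-36*s^2 - 312*s - 664) - 8*s^2 - 72*s - 160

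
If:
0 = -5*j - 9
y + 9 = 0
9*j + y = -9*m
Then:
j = -9/5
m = 14/5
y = -9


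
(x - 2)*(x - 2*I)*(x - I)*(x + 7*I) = x^4 - 2*x^3 + 4*I*x^3 + 19*x^2 - 8*I*x^2 - 38*x - 14*I*x + 28*I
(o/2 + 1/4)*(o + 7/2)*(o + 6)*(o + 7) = o^4/2 + 17*o^3/2 + 383*o^2/8 + 763*o/8 + 147/4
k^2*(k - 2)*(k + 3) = k^4 + k^3 - 6*k^2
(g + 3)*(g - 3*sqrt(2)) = g^2 - 3*sqrt(2)*g + 3*g - 9*sqrt(2)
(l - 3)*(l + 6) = l^2 + 3*l - 18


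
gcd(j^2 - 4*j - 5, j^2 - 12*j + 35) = j - 5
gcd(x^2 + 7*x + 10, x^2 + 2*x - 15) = x + 5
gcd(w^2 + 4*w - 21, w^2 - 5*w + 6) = w - 3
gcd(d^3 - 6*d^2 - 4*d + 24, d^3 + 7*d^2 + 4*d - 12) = d + 2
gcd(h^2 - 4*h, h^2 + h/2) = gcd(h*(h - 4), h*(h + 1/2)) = h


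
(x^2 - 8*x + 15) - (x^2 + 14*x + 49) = -22*x - 34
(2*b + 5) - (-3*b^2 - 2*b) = 3*b^2 + 4*b + 5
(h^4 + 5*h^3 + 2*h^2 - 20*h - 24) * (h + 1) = h^5 + 6*h^4 + 7*h^3 - 18*h^2 - 44*h - 24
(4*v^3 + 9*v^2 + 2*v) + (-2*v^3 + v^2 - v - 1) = 2*v^3 + 10*v^2 + v - 1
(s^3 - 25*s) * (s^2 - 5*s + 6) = s^5 - 5*s^4 - 19*s^3 + 125*s^2 - 150*s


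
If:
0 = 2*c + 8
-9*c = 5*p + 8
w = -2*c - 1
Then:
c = -4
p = 28/5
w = 7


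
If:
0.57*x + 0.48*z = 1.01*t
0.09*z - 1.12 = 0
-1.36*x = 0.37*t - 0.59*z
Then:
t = 7.77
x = 3.29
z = 12.44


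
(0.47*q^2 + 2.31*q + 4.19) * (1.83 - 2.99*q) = -1.4053*q^3 - 6.0468*q^2 - 8.3008*q + 7.6677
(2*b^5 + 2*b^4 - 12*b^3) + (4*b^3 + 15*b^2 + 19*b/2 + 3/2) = 2*b^5 + 2*b^4 - 8*b^3 + 15*b^2 + 19*b/2 + 3/2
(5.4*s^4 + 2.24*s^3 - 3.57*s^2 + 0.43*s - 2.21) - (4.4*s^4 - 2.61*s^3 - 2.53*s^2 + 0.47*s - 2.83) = 1.0*s^4 + 4.85*s^3 - 1.04*s^2 - 0.04*s + 0.62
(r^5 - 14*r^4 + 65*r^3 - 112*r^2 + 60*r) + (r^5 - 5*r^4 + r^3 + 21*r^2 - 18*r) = 2*r^5 - 19*r^4 + 66*r^3 - 91*r^2 + 42*r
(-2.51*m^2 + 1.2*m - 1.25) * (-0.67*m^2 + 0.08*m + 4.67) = 1.6817*m^4 - 1.0048*m^3 - 10.7882*m^2 + 5.504*m - 5.8375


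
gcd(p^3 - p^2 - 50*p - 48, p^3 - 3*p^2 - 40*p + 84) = p + 6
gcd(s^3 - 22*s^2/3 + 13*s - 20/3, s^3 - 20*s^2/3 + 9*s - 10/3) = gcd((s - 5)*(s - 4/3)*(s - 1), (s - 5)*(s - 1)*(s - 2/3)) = s^2 - 6*s + 5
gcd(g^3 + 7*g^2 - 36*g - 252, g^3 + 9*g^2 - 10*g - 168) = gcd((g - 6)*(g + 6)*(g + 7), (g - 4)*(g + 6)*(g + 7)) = g^2 + 13*g + 42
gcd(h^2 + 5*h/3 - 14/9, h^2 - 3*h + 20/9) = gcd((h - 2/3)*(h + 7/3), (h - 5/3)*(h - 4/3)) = 1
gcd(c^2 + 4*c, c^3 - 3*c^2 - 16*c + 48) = c + 4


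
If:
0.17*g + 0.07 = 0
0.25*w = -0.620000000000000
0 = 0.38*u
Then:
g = -0.41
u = 0.00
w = -2.48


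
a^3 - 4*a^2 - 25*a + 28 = (a - 7)*(a - 1)*(a + 4)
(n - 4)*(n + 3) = n^2 - n - 12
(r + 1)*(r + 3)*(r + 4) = r^3 + 8*r^2 + 19*r + 12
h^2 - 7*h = h*(h - 7)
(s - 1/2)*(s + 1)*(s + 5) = s^3 + 11*s^2/2 + 2*s - 5/2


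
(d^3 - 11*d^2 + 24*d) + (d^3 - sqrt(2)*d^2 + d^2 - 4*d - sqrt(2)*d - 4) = 2*d^3 - 10*d^2 - sqrt(2)*d^2 - sqrt(2)*d + 20*d - 4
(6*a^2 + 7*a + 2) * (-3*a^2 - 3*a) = -18*a^4 - 39*a^3 - 27*a^2 - 6*a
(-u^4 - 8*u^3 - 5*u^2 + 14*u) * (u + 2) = -u^5 - 10*u^4 - 21*u^3 + 4*u^2 + 28*u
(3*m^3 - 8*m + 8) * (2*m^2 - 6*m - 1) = 6*m^5 - 18*m^4 - 19*m^3 + 64*m^2 - 40*m - 8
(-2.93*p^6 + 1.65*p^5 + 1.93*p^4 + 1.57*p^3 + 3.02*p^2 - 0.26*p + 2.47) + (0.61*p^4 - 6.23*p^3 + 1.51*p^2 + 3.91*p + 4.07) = -2.93*p^6 + 1.65*p^5 + 2.54*p^4 - 4.66*p^3 + 4.53*p^2 + 3.65*p + 6.54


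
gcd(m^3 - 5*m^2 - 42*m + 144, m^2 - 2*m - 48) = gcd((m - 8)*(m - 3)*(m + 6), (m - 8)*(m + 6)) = m^2 - 2*m - 48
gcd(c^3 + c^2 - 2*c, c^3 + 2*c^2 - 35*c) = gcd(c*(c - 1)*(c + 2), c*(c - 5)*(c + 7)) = c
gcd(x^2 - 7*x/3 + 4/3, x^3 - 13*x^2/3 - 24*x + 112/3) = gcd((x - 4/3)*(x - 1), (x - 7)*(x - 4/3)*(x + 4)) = x - 4/3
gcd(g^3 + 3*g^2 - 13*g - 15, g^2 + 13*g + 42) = 1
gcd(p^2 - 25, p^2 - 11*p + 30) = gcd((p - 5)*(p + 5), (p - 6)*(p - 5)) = p - 5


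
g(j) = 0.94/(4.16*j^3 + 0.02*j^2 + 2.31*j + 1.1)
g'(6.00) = -0.00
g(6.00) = 0.00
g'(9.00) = -0.00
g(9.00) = 0.00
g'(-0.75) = -1.55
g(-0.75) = -0.40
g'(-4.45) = -0.00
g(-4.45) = -0.00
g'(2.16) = -0.02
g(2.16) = 0.02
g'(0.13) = -1.19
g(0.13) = 0.67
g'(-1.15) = -0.29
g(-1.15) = -0.12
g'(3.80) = -0.00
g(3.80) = 0.00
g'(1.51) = -0.08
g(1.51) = 0.05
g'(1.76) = -0.05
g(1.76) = 0.03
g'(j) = 0.94*(-12.48*j^2 - 0.04*j - 2.31)/(4.16*j^3 + 0.02*j^2 + 2.31*j + 1.1)^2 = (-11.7312*j^2 - 0.0376*j - 2.1714)/(4.16*j^3 + 0.02*j^2 + 2.31*j + 1.1)^2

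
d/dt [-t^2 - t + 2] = -2*t - 1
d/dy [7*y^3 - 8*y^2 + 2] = y*(21*y - 16)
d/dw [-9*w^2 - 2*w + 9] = -18*w - 2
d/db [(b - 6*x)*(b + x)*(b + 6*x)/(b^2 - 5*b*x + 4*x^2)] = (b^4 - 10*b^3*x + 43*b^2*x^2 + 80*b*x^3 - 324*x^4)/(b^4 - 10*b^3*x + 33*b^2*x^2 - 40*b*x^3 + 16*x^4)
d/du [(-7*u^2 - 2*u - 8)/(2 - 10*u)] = 7*(5*u^2 - 2*u - 6)/(2*(25*u^2 - 10*u + 1))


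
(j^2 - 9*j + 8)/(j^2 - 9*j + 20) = (j^2 - 9*j + 8)/(j^2 - 9*j + 20)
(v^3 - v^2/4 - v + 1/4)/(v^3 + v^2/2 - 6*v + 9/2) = (4*v^2 + 3*v - 1)/(2*(2*v^2 + 3*v - 9))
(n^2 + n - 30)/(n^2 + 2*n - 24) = (n - 5)/(n - 4)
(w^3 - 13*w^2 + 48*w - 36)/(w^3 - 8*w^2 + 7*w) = (w^2 - 12*w + 36)/(w*(w - 7))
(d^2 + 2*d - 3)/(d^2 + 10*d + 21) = (d - 1)/(d + 7)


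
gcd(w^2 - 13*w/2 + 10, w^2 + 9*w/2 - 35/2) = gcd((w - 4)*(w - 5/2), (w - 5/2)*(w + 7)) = w - 5/2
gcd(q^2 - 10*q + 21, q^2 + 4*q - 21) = q - 3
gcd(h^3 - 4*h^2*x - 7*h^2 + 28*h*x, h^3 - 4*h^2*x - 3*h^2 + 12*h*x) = -h^2 + 4*h*x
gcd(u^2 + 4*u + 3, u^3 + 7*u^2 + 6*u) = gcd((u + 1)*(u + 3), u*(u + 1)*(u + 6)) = u + 1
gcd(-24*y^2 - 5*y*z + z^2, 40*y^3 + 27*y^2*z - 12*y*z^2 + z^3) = 8*y - z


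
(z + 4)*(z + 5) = z^2 + 9*z + 20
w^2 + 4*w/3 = w*(w + 4/3)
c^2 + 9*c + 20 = (c + 4)*(c + 5)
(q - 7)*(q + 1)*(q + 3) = q^3 - 3*q^2 - 25*q - 21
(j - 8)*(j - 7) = j^2 - 15*j + 56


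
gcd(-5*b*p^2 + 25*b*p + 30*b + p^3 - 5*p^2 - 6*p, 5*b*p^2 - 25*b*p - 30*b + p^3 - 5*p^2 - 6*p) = p^2 - 5*p - 6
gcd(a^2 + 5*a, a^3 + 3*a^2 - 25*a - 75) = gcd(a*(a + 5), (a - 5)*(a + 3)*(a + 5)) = a + 5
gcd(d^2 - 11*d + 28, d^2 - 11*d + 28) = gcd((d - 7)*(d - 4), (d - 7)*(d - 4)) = d^2 - 11*d + 28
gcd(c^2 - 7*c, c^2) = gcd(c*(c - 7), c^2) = c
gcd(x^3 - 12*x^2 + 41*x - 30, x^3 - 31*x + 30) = x^2 - 6*x + 5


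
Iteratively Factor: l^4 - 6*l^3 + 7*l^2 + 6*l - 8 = (l + 1)*(l^3 - 7*l^2 + 14*l - 8) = (l - 1)*(l + 1)*(l^2 - 6*l + 8) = (l - 4)*(l - 1)*(l + 1)*(l - 2)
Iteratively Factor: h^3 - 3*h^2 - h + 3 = (h - 3)*(h^2 - 1) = (h - 3)*(h + 1)*(h - 1)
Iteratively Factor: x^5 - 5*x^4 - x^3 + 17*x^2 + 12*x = (x)*(x^4 - 5*x^3 - x^2 + 17*x + 12) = x*(x - 4)*(x^3 - x^2 - 5*x - 3) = x*(x - 4)*(x + 1)*(x^2 - 2*x - 3) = x*(x - 4)*(x + 1)^2*(x - 3)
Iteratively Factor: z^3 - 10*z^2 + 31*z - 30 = (z - 3)*(z^2 - 7*z + 10) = (z - 3)*(z - 2)*(z - 5)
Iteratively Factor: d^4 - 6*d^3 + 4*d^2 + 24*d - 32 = (d + 2)*(d^3 - 8*d^2 + 20*d - 16) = (d - 4)*(d + 2)*(d^2 - 4*d + 4) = (d - 4)*(d - 2)*(d + 2)*(d - 2)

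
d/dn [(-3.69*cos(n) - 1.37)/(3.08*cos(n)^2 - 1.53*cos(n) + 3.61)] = (-11.3652*cos(n)^2 - 8.4392*cos(n) + 15.417)*sin(n)/(9.4864*cos(n)^4 - 9.4248*cos(n)^3 + 24.5785*cos(n)^2 - 11.0466*cos(n) + 13.0321)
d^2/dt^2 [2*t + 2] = 0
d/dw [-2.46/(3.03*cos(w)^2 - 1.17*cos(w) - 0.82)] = (2.8782 - 14.9076*cos(w))*sin(w)/(-3.03*cos(w)^2 + 1.17*cos(w) + 0.82)^2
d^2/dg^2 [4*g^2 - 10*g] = 8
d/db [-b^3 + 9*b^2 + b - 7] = -3*b^2 + 18*b + 1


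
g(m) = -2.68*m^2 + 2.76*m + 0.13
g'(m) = 2.76 - 5.36*m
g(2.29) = -7.60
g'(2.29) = -9.51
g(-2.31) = -20.55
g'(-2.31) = 15.14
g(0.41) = 0.81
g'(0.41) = 0.56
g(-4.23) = -59.50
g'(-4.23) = 25.43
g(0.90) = 0.44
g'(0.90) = -2.06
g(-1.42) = -9.19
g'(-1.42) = 10.37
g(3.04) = -16.25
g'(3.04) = -13.53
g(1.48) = -1.66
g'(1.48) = -5.17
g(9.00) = -192.11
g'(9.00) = -45.48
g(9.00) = -192.11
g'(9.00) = -45.48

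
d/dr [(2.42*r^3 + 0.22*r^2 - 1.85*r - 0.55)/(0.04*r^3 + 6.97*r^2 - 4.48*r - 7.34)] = (16.8586*r^4 - 21.5352*r^3 - 41.3135*r^2 + 4.4374*r + 11.115)/(0.0016*r^6 + 0.5576*r^5 + 48.2225*r^4 - 63.0384*r^3 - 82.2492*r^2 + 65.7664*r + 53.8756)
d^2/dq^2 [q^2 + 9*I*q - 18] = 2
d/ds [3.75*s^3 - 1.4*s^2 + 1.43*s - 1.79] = 11.25*s^2 - 2.8*s + 1.43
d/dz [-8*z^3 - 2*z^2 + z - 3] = -24*z^2 - 4*z + 1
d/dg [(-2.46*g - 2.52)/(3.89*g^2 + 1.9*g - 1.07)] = (9.5694*g^2 + 19.6056*g + 7.4202)/(15.1321*g^4 + 14.782*g^3 - 4.7146*g^2 - 4.066*g + 1.1449)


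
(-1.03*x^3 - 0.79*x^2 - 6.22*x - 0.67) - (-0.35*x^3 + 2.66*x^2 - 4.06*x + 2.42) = -0.68*x^3 - 3.45*x^2 - 2.16*x - 3.09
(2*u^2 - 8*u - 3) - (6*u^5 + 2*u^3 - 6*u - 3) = -6*u^5 - 2*u^3 + 2*u^2 - 2*u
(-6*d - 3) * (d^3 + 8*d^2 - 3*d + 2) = -6*d^4 - 51*d^3 - 6*d^2 - 3*d - 6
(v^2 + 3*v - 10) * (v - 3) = v^3 - 19*v + 30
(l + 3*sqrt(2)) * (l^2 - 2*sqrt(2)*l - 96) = l^3 + sqrt(2)*l^2 - 108*l - 288*sqrt(2)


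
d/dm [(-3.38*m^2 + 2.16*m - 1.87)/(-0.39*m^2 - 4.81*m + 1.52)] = (17.1002*m^2 - 11.7338*m - 5.7115)/(0.1521*m^4 + 3.7518*m^3 + 21.9505*m^2 - 14.6224*m + 2.3104)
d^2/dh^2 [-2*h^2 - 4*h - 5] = -4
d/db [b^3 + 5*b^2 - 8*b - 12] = 3*b^2 + 10*b - 8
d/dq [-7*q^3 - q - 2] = -21*q^2 - 1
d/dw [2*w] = 2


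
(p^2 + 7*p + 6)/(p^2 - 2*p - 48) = (p + 1)/(p - 8)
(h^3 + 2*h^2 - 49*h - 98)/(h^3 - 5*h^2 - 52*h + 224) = (h^2 - 5*h - 14)/(h^2 - 12*h + 32)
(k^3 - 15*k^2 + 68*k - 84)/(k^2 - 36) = (k^2 - 9*k + 14)/(k + 6)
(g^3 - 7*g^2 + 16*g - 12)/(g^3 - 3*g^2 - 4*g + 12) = (g - 2)/(g + 2)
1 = 1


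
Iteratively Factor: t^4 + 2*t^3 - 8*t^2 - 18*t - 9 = (t + 1)*(t^3 + t^2 - 9*t - 9) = (t - 3)*(t + 1)*(t^2 + 4*t + 3) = (t - 3)*(t + 1)^2*(t + 3)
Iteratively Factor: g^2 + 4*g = (g)*(g + 4)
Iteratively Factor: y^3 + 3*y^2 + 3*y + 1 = (y + 1)*(y^2 + 2*y + 1) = (y + 1)^2*(y + 1)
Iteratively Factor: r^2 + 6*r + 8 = (r + 2)*(r + 4)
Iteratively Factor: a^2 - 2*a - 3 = (a - 3)*(a + 1)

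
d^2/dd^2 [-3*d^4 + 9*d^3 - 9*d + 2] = 18*d*(3 - 2*d)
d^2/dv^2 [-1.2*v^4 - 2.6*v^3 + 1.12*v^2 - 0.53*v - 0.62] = -14.4*v^2 - 15.6*v + 2.24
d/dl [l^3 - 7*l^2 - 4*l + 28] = 3*l^2 - 14*l - 4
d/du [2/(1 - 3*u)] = 6/(3*u - 1)^2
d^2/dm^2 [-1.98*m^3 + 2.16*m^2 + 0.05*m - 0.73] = 4.32 - 11.88*m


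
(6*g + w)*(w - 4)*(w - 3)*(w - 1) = 6*g*w^3 - 48*g*w^2 + 114*g*w - 72*g + w^4 - 8*w^3 + 19*w^2 - 12*w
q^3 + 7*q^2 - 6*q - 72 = (q - 3)*(q + 4)*(q + 6)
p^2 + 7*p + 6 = (p + 1)*(p + 6)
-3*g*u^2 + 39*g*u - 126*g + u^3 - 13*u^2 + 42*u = (-3*g + u)*(u - 7)*(u - 6)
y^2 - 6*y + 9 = (y - 3)^2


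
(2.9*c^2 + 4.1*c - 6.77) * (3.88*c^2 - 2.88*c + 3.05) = 11.252*c^4 + 7.556*c^3 - 29.2306*c^2 + 32.0026*c - 20.6485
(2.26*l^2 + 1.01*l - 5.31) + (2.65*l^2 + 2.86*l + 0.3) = 4.91*l^2 + 3.87*l - 5.01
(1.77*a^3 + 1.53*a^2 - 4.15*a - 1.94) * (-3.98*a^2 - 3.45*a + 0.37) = -7.0446*a^5 - 12.1959*a^4 + 11.8934*a^3 + 22.6048*a^2 + 5.1575*a - 0.7178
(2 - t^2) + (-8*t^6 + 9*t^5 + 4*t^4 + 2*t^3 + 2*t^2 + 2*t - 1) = -8*t^6 + 9*t^5 + 4*t^4 + 2*t^3 + t^2 + 2*t + 1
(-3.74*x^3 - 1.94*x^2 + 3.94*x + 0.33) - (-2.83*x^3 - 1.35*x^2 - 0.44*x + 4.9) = -0.91*x^3 - 0.59*x^2 + 4.38*x - 4.57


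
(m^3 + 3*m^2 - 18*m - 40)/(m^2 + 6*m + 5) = (m^2 - 2*m - 8)/(m + 1)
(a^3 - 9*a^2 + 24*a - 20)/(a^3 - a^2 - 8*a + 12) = (a - 5)/(a + 3)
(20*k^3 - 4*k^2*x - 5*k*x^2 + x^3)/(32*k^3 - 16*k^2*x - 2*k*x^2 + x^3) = (-10*k^2 - 3*k*x + x^2)/(-16*k^2 + x^2)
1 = 1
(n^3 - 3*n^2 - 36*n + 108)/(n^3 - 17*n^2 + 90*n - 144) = (n + 6)/(n - 8)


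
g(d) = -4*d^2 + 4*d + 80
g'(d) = 4 - 8*d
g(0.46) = 80.99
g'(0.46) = 0.32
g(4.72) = 9.77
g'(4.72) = -33.76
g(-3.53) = 16.04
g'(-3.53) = 32.24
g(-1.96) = 56.79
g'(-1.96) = 19.68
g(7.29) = -103.42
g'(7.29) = -54.32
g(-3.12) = 28.58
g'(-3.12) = 28.96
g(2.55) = 64.19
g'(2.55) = -16.40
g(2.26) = 68.61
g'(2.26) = -14.08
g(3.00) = 56.00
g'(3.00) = -20.00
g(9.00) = -208.00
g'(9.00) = -68.00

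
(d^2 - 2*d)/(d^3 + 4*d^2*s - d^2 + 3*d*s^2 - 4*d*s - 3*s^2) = d*(d - 2)/(d^3 + 4*d^2*s - d^2 + 3*d*s^2 - 4*d*s - 3*s^2)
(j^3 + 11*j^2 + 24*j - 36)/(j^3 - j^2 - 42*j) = (j^2 + 5*j - 6)/(j*(j - 7))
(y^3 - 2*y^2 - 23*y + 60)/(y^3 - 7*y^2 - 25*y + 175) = (y^2 - 7*y + 12)/(y^2 - 12*y + 35)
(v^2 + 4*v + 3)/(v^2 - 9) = (v + 1)/(v - 3)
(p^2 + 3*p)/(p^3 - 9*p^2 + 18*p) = (p + 3)/(p^2 - 9*p + 18)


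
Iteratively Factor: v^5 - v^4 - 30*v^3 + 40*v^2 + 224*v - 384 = (v - 2)*(v^4 + v^3 - 28*v^2 - 16*v + 192) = (v - 3)*(v - 2)*(v^3 + 4*v^2 - 16*v - 64) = (v - 3)*(v - 2)*(v + 4)*(v^2 - 16) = (v - 3)*(v - 2)*(v + 4)^2*(v - 4)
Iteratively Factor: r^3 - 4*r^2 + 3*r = (r)*(r^2 - 4*r + 3) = r*(r - 1)*(r - 3)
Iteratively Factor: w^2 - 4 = (w - 2)*(w + 2)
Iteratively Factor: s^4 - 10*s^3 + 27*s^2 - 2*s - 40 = (s - 4)*(s^3 - 6*s^2 + 3*s + 10) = (s - 5)*(s - 4)*(s^2 - s - 2) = (s - 5)*(s - 4)*(s + 1)*(s - 2)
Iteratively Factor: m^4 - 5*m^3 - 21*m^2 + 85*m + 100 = (m + 1)*(m^3 - 6*m^2 - 15*m + 100) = (m + 1)*(m + 4)*(m^2 - 10*m + 25) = (m - 5)*(m + 1)*(m + 4)*(m - 5)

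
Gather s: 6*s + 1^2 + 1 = 6*s + 2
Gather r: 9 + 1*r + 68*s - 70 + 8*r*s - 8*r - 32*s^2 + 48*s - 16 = r*(8*s - 7) - 32*s^2 + 116*s - 77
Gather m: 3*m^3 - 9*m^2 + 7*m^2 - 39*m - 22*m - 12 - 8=3*m^3 - 2*m^2 - 61*m - 20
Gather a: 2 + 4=6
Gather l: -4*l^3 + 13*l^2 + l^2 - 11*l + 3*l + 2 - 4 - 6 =-4*l^3 + 14*l^2 - 8*l - 8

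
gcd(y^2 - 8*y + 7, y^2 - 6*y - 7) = y - 7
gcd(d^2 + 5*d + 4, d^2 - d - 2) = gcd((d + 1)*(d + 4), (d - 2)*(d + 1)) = d + 1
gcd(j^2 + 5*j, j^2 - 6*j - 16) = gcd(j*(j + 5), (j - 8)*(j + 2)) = 1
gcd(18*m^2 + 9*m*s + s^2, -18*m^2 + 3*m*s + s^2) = 6*m + s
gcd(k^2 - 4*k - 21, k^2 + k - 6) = k + 3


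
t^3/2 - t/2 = t*(t/2 + 1/2)*(t - 1)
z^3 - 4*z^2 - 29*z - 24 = (z - 8)*(z + 1)*(z + 3)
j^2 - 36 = (j - 6)*(j + 6)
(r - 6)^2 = r^2 - 12*r + 36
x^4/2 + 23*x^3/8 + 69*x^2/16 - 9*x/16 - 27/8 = (x/2 + 1)*(x - 3/4)*(x + 3/2)*(x + 3)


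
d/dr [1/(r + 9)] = -1/(r + 9)^2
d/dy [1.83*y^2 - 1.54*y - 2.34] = 3.66*y - 1.54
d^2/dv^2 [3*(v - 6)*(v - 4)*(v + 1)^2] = 36*v^2 - 144*v + 30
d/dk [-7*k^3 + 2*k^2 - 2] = k*(4 - 21*k)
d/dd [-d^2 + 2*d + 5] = 2 - 2*d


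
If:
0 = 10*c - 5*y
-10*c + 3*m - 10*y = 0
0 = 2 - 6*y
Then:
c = 1/6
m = 5/3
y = 1/3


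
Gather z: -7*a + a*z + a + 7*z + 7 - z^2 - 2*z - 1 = -6*a - z^2 + z*(a + 5) + 6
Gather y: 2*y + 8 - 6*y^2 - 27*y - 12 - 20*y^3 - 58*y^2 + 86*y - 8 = -20*y^3 - 64*y^2 + 61*y - 12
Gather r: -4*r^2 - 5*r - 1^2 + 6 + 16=-4*r^2 - 5*r + 21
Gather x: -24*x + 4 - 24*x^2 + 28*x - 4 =-24*x^2 + 4*x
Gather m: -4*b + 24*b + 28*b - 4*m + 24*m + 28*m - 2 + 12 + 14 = 48*b + 48*m + 24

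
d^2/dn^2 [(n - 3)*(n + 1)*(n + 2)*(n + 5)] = 12*n^2 + 30*n - 14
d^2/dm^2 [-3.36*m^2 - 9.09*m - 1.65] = -6.72000000000000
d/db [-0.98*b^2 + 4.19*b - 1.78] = 4.19 - 1.96*b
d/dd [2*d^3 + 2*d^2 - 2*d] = 6*d^2 + 4*d - 2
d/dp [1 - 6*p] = -6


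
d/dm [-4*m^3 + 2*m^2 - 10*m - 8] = -12*m^2 + 4*m - 10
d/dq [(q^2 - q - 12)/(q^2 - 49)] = (q^2 - 74*q + 49)/(q^4 - 98*q^2 + 2401)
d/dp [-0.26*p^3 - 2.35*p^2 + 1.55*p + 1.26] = -0.78*p^2 - 4.7*p + 1.55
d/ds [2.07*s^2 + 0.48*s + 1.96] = 4.14*s + 0.48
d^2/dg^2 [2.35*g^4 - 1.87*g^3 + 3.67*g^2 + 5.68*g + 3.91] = 28.2*g^2 - 11.22*g + 7.34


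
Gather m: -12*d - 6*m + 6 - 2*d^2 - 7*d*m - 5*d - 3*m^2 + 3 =-2*d^2 - 17*d - 3*m^2 + m*(-7*d - 6) + 9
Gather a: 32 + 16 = 48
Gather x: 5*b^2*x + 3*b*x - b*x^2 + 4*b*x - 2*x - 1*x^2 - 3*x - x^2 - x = x^2*(-b - 2) + x*(5*b^2 + 7*b - 6)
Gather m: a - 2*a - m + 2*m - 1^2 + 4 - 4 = -a + m - 1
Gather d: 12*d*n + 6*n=12*d*n + 6*n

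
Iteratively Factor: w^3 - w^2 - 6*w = (w - 3)*(w^2 + 2*w) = (w - 3)*(w + 2)*(w)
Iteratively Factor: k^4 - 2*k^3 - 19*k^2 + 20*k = (k - 1)*(k^3 - k^2 - 20*k) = (k - 1)*(k + 4)*(k^2 - 5*k) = k*(k - 1)*(k + 4)*(k - 5)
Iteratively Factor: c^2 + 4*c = (c + 4)*(c)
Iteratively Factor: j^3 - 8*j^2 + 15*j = (j - 5)*(j^2 - 3*j) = (j - 5)*(j - 3)*(j)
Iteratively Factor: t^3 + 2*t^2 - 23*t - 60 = (t - 5)*(t^2 + 7*t + 12) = (t - 5)*(t + 4)*(t + 3)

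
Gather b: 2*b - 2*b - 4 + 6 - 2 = 0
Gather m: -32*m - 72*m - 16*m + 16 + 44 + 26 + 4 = 90 - 120*m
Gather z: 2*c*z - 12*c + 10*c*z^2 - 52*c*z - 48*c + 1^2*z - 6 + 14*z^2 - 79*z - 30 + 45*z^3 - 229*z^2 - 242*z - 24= -60*c + 45*z^3 + z^2*(10*c - 215) + z*(-50*c - 320) - 60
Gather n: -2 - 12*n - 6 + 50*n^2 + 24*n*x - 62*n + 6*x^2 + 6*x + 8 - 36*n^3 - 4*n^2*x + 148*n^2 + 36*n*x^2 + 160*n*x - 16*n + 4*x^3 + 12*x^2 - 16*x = -36*n^3 + n^2*(198 - 4*x) + n*(36*x^2 + 184*x - 90) + 4*x^3 + 18*x^2 - 10*x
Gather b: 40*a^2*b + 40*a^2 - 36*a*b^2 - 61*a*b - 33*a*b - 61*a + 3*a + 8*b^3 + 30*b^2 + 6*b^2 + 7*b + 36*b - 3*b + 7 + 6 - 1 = 40*a^2 - 58*a + 8*b^3 + b^2*(36 - 36*a) + b*(40*a^2 - 94*a + 40) + 12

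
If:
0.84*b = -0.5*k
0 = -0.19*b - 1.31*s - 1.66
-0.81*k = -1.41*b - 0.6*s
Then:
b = 0.28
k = -0.48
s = -1.31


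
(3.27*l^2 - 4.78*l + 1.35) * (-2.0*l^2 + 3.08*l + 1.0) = -6.54*l^4 + 19.6316*l^3 - 14.1524*l^2 - 0.622*l + 1.35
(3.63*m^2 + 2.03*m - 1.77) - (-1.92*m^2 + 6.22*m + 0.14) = 5.55*m^2 - 4.19*m - 1.91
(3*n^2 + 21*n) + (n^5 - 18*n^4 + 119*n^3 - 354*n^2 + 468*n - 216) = n^5 - 18*n^4 + 119*n^3 - 351*n^2 + 489*n - 216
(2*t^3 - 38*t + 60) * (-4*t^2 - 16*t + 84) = -8*t^5 - 32*t^4 + 320*t^3 + 368*t^2 - 4152*t + 5040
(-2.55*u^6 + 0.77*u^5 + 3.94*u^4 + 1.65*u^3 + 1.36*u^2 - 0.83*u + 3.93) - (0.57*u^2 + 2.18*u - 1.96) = -2.55*u^6 + 0.77*u^5 + 3.94*u^4 + 1.65*u^3 + 0.79*u^2 - 3.01*u + 5.89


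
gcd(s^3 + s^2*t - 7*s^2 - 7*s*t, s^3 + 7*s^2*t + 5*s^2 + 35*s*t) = s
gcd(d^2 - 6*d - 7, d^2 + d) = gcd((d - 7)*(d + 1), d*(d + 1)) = d + 1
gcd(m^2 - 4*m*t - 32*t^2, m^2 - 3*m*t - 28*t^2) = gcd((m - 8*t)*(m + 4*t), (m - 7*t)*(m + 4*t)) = m + 4*t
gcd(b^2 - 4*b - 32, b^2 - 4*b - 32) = b^2 - 4*b - 32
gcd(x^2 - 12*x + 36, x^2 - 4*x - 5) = 1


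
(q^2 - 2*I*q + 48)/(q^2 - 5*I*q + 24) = (q + 6*I)/(q + 3*I)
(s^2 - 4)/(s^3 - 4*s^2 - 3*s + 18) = (s - 2)/(s^2 - 6*s + 9)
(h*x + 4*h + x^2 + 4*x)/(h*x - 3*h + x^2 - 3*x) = (x + 4)/(x - 3)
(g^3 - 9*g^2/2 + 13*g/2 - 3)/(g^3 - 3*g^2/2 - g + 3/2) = (g - 2)/(g + 1)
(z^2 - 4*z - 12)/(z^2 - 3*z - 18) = (z + 2)/(z + 3)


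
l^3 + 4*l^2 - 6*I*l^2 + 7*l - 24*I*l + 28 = (l + 4)*(l - 7*I)*(l + I)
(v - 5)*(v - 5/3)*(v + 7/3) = v^3 - 13*v^2/3 - 65*v/9 + 175/9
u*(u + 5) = u^2 + 5*u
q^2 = q^2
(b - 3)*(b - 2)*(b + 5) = b^3 - 19*b + 30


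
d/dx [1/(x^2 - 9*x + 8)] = (9 - 2*x)/(x^2 - 9*x + 8)^2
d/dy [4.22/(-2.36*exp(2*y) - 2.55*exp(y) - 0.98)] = (19.9184*exp(y) + 10.761)*exp(y)/(2.36*exp(2*y) + 2.55*exp(y) + 0.98)^2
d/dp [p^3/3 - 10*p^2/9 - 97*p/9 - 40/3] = p^2 - 20*p/9 - 97/9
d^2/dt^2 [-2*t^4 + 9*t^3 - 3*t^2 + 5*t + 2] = -24*t^2 + 54*t - 6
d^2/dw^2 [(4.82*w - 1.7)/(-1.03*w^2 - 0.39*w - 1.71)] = (-(2.06*w + 0.39)*(4.12*w + 0.78)*(4.82*w - 1.7) + (29.7876*w + 0.2576)*(1.03*w^2 + 0.39*w + 1.71))/(1.03*w^2 + 0.39*w + 1.71)^3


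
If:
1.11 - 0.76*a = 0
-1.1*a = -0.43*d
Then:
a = 1.46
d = 3.74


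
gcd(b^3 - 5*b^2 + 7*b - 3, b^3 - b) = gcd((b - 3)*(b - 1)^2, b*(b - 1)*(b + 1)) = b - 1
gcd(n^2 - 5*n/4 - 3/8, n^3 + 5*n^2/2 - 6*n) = n - 3/2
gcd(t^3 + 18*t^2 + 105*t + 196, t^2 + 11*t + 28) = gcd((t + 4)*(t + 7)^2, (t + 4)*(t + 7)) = t^2 + 11*t + 28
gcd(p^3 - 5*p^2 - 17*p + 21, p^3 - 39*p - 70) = p - 7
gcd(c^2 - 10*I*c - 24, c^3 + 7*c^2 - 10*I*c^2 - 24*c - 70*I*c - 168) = c^2 - 10*I*c - 24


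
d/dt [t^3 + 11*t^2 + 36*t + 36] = 3*t^2 + 22*t + 36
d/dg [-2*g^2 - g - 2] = -4*g - 1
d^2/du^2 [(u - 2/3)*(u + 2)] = 2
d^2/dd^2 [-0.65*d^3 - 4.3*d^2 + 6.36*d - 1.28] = -3.9*d - 8.6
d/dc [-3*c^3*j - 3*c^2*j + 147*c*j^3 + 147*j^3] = 3*j*(-3*c^2 - 2*c + 49*j^2)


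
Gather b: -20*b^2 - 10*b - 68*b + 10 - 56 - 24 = -20*b^2 - 78*b - 70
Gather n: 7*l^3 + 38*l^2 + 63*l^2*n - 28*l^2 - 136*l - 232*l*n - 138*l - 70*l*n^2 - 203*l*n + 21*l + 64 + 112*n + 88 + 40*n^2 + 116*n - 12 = 7*l^3 + 10*l^2 - 253*l + n^2*(40 - 70*l) + n*(63*l^2 - 435*l + 228) + 140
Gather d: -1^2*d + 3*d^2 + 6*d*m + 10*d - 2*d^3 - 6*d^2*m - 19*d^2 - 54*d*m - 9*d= -2*d^3 + d^2*(-6*m - 16) - 48*d*m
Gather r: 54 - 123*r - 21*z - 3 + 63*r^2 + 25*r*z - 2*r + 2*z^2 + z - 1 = 63*r^2 + r*(25*z - 125) + 2*z^2 - 20*z + 50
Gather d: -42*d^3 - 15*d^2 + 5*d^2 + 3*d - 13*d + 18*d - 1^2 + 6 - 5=-42*d^3 - 10*d^2 + 8*d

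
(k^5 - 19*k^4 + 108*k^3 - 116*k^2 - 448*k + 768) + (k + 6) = k^5 - 19*k^4 + 108*k^3 - 116*k^2 - 447*k + 774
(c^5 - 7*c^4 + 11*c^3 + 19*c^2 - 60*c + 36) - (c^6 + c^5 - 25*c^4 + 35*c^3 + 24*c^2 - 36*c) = -c^6 + 18*c^4 - 24*c^3 - 5*c^2 - 24*c + 36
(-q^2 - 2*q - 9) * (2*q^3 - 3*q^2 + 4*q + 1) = -2*q^5 - q^4 - 16*q^3 + 18*q^2 - 38*q - 9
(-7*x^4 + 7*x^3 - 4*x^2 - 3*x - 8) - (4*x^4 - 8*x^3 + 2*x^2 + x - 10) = -11*x^4 + 15*x^3 - 6*x^2 - 4*x + 2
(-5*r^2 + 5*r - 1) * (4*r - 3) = -20*r^3 + 35*r^2 - 19*r + 3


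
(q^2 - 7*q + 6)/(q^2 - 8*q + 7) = (q - 6)/(q - 7)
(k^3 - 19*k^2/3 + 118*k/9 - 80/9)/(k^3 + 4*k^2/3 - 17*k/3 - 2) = (9*k^2 - 39*k + 40)/(3*(3*k^2 + 10*k + 3))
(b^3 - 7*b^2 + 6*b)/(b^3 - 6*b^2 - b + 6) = b/(b + 1)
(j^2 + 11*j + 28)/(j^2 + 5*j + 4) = (j + 7)/(j + 1)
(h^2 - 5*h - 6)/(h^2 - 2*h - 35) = (-h^2 + 5*h + 6)/(-h^2 + 2*h + 35)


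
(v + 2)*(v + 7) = v^2 + 9*v + 14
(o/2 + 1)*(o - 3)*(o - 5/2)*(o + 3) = o^4/2 - o^3/4 - 7*o^2 + 9*o/4 + 45/2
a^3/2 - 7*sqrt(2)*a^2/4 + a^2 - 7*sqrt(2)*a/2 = a*(a/2 + 1)*(a - 7*sqrt(2)/2)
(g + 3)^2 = g^2 + 6*g + 9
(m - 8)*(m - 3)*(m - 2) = m^3 - 13*m^2 + 46*m - 48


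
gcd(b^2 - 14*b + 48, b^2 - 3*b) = 1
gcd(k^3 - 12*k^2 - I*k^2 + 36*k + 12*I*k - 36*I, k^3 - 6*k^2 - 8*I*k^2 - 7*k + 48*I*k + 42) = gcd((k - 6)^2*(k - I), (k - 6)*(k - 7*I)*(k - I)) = k^2 + k*(-6 - I) + 6*I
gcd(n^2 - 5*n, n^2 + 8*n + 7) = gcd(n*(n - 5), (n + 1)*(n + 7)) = 1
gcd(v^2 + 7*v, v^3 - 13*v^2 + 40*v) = v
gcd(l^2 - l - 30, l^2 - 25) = l + 5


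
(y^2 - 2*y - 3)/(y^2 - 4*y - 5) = (y - 3)/(y - 5)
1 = 1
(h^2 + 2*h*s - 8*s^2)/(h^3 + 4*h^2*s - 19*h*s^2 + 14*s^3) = (-h - 4*s)/(-h^2 - 6*h*s + 7*s^2)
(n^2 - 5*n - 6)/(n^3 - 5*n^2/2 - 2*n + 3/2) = 2*(n - 6)/(2*n^2 - 7*n + 3)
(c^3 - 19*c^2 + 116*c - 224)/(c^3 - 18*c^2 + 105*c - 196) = (c - 8)/(c - 7)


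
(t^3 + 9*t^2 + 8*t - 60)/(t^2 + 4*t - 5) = (t^2 + 4*t - 12)/(t - 1)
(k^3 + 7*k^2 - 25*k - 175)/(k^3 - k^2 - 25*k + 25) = (k + 7)/(k - 1)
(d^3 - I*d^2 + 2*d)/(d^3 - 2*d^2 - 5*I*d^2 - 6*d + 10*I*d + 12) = d*(d + I)/(d^2 - d*(2 + 3*I) + 6*I)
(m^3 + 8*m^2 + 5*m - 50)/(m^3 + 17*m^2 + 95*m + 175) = (m - 2)/(m + 7)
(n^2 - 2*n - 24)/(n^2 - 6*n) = (n + 4)/n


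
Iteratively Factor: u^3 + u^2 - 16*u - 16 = (u + 1)*(u^2 - 16) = (u + 1)*(u + 4)*(u - 4)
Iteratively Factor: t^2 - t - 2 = (t - 2)*(t + 1)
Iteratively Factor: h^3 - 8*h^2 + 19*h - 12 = (h - 3)*(h^2 - 5*h + 4) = (h - 4)*(h - 3)*(h - 1)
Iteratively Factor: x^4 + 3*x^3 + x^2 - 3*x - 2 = (x + 1)*(x^3 + 2*x^2 - x - 2) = (x - 1)*(x + 1)*(x^2 + 3*x + 2) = (x - 1)*(x + 1)^2*(x + 2)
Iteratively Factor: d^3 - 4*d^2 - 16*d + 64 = (d + 4)*(d^2 - 8*d + 16) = (d - 4)*(d + 4)*(d - 4)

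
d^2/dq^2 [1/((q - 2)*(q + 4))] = 2*((q - 2)^2 + (q - 2)*(q + 4) + (q + 4)^2)/((q - 2)^3*(q + 4)^3)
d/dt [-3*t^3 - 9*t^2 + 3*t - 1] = -9*t^2 - 18*t + 3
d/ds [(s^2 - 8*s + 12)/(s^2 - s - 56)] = (7*s^2 - 136*s + 460)/(s^4 - 2*s^3 - 111*s^2 + 112*s + 3136)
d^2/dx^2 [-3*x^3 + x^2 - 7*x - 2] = 2 - 18*x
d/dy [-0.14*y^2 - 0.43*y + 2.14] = -0.28*y - 0.43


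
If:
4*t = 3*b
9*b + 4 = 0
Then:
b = -4/9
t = -1/3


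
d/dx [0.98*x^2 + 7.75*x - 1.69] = 1.96*x + 7.75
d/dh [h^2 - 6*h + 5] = 2*h - 6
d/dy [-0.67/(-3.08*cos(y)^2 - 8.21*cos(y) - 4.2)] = (4.1272*cos(y) + 5.5007)*sin(y)/(3.08*cos(y)^2 + 8.21*cos(y) + 4.2)^2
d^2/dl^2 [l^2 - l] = 2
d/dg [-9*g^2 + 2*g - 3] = 2 - 18*g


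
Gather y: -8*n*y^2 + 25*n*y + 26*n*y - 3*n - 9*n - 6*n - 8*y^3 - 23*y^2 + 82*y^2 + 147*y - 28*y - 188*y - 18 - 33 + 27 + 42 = -18*n - 8*y^3 + y^2*(59 - 8*n) + y*(51*n - 69) + 18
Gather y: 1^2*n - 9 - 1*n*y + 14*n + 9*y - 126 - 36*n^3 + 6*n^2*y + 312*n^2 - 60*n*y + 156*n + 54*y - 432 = -36*n^3 + 312*n^2 + 171*n + y*(6*n^2 - 61*n + 63) - 567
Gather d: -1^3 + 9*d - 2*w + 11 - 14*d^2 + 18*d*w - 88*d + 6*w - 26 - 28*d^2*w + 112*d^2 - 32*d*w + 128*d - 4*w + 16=d^2*(98 - 28*w) + d*(49 - 14*w)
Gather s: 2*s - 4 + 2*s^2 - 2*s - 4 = 2*s^2 - 8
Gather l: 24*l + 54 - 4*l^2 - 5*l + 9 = -4*l^2 + 19*l + 63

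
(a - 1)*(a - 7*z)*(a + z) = a^3 - 6*a^2*z - a^2 - 7*a*z^2 + 6*a*z + 7*z^2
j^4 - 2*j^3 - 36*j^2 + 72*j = j*(j - 6)*(j - 2)*(j + 6)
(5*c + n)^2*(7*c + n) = 175*c^3 + 95*c^2*n + 17*c*n^2 + n^3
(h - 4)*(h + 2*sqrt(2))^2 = h^3 - 4*h^2 + 4*sqrt(2)*h^2 - 16*sqrt(2)*h + 8*h - 32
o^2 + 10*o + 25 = (o + 5)^2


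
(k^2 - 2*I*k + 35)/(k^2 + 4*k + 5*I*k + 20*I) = (k - 7*I)/(k + 4)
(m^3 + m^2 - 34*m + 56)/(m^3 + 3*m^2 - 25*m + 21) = (m^2 - 6*m + 8)/(m^2 - 4*m + 3)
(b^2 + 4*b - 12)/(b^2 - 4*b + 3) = (b^2 + 4*b - 12)/(b^2 - 4*b + 3)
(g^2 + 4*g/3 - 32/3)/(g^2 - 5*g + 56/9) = 3*(g + 4)/(3*g - 7)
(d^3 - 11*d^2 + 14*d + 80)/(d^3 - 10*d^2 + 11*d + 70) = (d - 8)/(d - 7)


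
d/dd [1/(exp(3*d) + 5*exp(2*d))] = (-3*exp(d) - 10)*exp(-2*d)/(exp(d) + 5)^2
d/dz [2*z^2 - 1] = 4*z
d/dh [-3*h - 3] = -3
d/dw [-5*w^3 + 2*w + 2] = 2 - 15*w^2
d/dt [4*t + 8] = 4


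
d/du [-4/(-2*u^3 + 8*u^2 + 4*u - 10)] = 2*(-3*u^2 + 8*u + 2)/(u^3 - 4*u^2 - 2*u + 5)^2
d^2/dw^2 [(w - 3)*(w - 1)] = 2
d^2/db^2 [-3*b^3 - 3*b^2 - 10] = -18*b - 6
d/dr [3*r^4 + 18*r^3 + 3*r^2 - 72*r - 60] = 12*r^3 + 54*r^2 + 6*r - 72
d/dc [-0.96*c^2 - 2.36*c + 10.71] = -1.92*c - 2.36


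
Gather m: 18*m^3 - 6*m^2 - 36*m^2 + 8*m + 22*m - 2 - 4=18*m^3 - 42*m^2 + 30*m - 6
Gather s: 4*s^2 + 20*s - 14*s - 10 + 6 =4*s^2 + 6*s - 4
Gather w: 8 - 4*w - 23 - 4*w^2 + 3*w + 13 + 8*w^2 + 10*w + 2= 4*w^2 + 9*w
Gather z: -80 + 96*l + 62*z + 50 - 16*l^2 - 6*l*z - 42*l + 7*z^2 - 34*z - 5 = -16*l^2 + 54*l + 7*z^2 + z*(28 - 6*l) - 35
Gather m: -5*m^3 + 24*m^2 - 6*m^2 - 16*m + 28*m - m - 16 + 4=-5*m^3 + 18*m^2 + 11*m - 12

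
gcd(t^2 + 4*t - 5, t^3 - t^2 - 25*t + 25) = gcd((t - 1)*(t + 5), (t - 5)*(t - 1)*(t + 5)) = t^2 + 4*t - 5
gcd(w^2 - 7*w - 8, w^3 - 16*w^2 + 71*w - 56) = w - 8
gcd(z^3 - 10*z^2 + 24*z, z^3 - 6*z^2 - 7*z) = z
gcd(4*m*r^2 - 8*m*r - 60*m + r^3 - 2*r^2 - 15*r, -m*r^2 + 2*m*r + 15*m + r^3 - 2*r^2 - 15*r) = r^2 - 2*r - 15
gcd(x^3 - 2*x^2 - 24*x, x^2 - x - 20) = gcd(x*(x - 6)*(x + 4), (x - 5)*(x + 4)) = x + 4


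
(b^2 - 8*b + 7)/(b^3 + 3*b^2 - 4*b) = (b - 7)/(b*(b + 4))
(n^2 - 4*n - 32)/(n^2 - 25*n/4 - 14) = 4*(n + 4)/(4*n + 7)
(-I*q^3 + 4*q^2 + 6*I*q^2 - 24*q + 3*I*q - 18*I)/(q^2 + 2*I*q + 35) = (-I*q^3 + q^2*(4 + 6*I) + 3*q*(-8 + I) - 18*I)/(q^2 + 2*I*q + 35)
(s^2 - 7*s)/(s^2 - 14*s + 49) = s/(s - 7)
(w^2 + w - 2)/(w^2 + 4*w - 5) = (w + 2)/(w + 5)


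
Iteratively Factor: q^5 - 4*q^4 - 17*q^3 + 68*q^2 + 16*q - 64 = (q + 4)*(q^4 - 8*q^3 + 15*q^2 + 8*q - 16) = (q - 1)*(q + 4)*(q^3 - 7*q^2 + 8*q + 16) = (q - 4)*(q - 1)*(q + 4)*(q^2 - 3*q - 4) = (q - 4)^2*(q - 1)*(q + 4)*(q + 1)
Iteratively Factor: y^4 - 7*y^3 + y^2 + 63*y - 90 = (y + 3)*(y^3 - 10*y^2 + 31*y - 30) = (y - 5)*(y + 3)*(y^2 - 5*y + 6) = (y - 5)*(y - 3)*(y + 3)*(y - 2)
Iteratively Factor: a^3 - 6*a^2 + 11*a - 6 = (a - 2)*(a^2 - 4*a + 3) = (a - 3)*(a - 2)*(a - 1)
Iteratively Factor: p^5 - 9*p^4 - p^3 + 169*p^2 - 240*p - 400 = (p - 5)*(p^4 - 4*p^3 - 21*p^2 + 64*p + 80) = (p - 5)*(p - 4)*(p^3 - 21*p - 20) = (p - 5)*(p - 4)*(p + 4)*(p^2 - 4*p - 5) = (p - 5)^2*(p - 4)*(p + 4)*(p + 1)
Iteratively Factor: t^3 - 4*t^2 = (t - 4)*(t^2) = t*(t - 4)*(t)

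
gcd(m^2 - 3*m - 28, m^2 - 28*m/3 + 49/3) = m - 7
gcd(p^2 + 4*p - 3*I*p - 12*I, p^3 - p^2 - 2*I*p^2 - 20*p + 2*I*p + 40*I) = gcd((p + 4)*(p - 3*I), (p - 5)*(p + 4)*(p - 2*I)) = p + 4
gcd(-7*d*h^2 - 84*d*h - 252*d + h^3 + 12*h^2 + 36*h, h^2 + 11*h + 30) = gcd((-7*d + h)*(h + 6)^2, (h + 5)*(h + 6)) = h + 6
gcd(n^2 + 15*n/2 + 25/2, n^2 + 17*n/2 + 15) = n + 5/2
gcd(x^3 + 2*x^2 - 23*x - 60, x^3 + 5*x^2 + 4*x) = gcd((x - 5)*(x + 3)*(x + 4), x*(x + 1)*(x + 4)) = x + 4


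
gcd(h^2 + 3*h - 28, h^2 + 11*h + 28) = h + 7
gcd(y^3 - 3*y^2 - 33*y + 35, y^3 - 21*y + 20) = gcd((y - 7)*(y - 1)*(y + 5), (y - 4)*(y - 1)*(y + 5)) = y^2 + 4*y - 5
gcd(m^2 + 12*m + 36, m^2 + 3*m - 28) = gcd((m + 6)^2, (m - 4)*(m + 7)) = 1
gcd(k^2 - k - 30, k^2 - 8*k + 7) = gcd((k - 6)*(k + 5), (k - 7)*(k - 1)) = 1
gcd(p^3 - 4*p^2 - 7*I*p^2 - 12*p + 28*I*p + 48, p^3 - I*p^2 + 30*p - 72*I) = p^2 - 7*I*p - 12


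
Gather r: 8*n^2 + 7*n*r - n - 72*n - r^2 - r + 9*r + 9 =8*n^2 - 73*n - r^2 + r*(7*n + 8) + 9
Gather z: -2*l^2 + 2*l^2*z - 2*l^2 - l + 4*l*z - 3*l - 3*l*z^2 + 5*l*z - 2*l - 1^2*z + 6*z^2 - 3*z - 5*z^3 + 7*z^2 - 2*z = -4*l^2 - 6*l - 5*z^3 + z^2*(13 - 3*l) + z*(2*l^2 + 9*l - 6)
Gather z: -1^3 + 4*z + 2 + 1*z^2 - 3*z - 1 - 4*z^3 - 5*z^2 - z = -4*z^3 - 4*z^2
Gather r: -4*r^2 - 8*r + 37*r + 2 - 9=-4*r^2 + 29*r - 7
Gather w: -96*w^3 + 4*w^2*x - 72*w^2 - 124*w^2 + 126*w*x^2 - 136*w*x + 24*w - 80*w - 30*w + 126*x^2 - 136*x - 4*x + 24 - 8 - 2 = -96*w^3 + w^2*(4*x - 196) + w*(126*x^2 - 136*x - 86) + 126*x^2 - 140*x + 14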